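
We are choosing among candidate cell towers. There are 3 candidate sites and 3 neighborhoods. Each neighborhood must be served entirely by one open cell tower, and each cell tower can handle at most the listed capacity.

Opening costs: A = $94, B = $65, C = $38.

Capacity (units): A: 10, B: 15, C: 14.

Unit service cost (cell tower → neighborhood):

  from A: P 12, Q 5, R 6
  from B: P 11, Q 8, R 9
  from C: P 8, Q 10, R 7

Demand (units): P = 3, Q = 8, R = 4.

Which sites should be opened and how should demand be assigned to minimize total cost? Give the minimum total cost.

Open {B}: P→B 11·3=33, Q→B 8·8=64, R→B 9·4=36.
Loads: B carries 15/15. Service 133; fixed 65; total 198.
Next best feasible plan costs 219.

Minimum total cost: 198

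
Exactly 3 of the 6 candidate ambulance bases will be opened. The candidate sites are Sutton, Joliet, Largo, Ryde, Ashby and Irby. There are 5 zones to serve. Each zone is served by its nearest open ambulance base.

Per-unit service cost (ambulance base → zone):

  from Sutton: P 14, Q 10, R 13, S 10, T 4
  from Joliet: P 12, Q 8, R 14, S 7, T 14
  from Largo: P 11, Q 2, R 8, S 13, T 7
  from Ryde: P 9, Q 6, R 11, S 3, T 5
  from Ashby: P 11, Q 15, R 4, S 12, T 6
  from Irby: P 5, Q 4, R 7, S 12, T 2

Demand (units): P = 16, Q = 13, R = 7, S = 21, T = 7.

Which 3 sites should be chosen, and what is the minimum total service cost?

Choose Largo, Ryde and Irby; total service cost 232.

With exactly 3 open, each zone uses its cheapest among the chosen.
{Largo, Ryde, Irby}: P→Irby 5·16=80, Q→Largo 2·13=26, R→Irby 7·7=49, S→Ryde 3·21=63, T→Irby 2·7=14. Service cost 232.
{Ryde, Ashby, Irby}: service cost 237
{Sutton, Ryde, Irby}: service cost 258
Among all 20 size-3 choices, {Largo, Ryde, Irby} is lowest.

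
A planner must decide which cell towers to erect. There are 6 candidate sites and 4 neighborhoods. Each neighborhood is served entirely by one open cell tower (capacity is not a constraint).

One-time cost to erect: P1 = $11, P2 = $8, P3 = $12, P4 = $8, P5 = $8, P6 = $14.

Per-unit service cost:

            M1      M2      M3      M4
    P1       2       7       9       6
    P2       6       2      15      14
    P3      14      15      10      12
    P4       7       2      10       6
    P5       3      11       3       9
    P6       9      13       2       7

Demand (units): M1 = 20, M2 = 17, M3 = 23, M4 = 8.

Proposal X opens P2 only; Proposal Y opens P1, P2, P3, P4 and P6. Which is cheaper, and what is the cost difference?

Proposal Y is cheaper by 398.

Proposal X: {P2}: M1→P2 6·20=120, M2→P2 2·17=34, M3→P2 15·23=345, M4→P2 14·8=112. Service 611; fixed 8; total 619.
Proposal Y: {P1, P2, P3, P4, P6}: M1→P1 2·20=40, M2→P2 2·17=34, M3→P6 2·23=46, M4→P1 6·8=48. Service 168; fixed 53; total 221.
Difference: |619 − 221| = 398.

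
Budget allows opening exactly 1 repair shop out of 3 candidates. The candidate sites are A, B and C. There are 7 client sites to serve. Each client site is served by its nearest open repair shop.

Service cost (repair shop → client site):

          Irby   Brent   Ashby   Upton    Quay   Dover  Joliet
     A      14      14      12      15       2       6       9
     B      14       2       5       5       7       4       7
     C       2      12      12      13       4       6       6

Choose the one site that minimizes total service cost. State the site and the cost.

With exactly 1 open, each client site uses its cheapest among the chosen.
{B}: Irby→B 14, Brent→B 2, Ashby→B 5, Upton→B 5, Quay→B 7, Dover→B 4, Joliet→B 7. Service cost 44.
{C}: service cost 55
{A}: service cost 72
Among all 3 size-1 choices, {B} is lowest.

Choose B only; total service cost 44.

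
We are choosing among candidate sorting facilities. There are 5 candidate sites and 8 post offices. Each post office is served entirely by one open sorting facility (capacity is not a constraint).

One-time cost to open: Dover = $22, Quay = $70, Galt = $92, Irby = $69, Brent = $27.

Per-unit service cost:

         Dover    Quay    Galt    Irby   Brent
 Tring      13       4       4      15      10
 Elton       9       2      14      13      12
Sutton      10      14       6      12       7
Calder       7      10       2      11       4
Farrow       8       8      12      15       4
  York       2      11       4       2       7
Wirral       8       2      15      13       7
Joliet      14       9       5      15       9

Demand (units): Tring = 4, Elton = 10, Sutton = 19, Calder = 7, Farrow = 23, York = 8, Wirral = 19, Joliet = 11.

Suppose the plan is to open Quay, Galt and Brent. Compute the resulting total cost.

Total cost: 570

Each post office is assigned to its cheapest site among the open ones.
{Quay, Galt, Brent}: Tring→Quay 4·4=16, Elton→Quay 2·10=20, Sutton→Galt 6·19=114, Calder→Galt 2·7=14, Farrow→Brent 4·23=92, York→Galt 4·8=32, Wirral→Quay 2·19=38, Joliet→Galt 5·11=55. Service 381; fixed 189; total 570.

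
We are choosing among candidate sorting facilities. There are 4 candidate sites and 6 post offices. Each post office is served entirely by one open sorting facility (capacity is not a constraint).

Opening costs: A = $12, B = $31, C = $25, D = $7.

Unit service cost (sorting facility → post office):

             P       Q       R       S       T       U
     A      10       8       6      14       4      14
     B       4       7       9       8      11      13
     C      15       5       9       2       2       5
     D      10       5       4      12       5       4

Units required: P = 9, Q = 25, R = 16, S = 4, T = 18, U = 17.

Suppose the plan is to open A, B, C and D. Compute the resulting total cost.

Total cost: 412

Each post office is assigned to its cheapest site among the open ones.
{A, B, C, D}: P→B 4·9=36, Q→C 5·25=125, R→D 4·16=64, S→C 2·4=8, T→C 2·18=36, U→D 4·17=68. Service 337; fixed 75; total 412.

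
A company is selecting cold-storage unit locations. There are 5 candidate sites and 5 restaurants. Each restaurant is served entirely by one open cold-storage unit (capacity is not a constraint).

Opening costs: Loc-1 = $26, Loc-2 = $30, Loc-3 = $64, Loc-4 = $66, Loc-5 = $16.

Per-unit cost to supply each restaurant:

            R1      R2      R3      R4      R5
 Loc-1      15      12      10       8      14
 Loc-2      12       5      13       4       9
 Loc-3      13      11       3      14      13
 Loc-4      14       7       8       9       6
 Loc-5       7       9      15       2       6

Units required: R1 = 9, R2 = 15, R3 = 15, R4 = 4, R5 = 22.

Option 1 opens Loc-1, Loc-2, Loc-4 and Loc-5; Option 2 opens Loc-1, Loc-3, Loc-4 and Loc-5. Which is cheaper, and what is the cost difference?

Option 1: {Loc-1, Loc-2, Loc-4, Loc-5}: R1→Loc-5 7·9=63, R2→Loc-2 5·15=75, R3→Loc-4 8·15=120, R4→Loc-5 2·4=8, R5→Loc-4 6·22=132. Service 398; fixed 138; total 536.
Option 2: {Loc-1, Loc-3, Loc-4, Loc-5}: R1→Loc-5 7·9=63, R2→Loc-4 7·15=105, R3→Loc-3 3·15=45, R4→Loc-5 2·4=8, R5→Loc-4 6·22=132. Service 353; fixed 172; total 525.
Difference: |536 − 525| = 11.

Option 2 is cheaper by 11.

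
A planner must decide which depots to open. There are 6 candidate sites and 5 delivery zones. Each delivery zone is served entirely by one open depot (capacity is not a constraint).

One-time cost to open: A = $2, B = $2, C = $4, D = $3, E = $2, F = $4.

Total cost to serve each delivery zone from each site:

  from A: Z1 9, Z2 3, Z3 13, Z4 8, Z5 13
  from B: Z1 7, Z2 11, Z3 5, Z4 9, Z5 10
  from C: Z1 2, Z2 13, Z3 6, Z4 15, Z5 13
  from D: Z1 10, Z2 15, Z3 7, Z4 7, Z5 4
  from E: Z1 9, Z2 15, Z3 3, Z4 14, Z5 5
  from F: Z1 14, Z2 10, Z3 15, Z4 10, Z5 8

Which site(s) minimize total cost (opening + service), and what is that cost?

For any fixed open set, each delivery zone goes to its cheapest open site; total = fixed + service.
{A, C, E}: Z1→C 2, Z2→A 3, Z3→E 3, Z4→A 8, Z5→E 5. Service 21; fixed 8; total 29.
{A, C, D, E}: service 19 + fixed 11 = 30
{A, B, C, E}: service 21 + fixed 10 = 31
{A, B, C, D, E, F}: Z1→C 2, Z2→A 3, Z3→E 3, Z4→D 7, Z5→D 4. Service 19; fixed 17; total 36.
No other subset beats 29.

Open A, C and E; minimum total cost 29.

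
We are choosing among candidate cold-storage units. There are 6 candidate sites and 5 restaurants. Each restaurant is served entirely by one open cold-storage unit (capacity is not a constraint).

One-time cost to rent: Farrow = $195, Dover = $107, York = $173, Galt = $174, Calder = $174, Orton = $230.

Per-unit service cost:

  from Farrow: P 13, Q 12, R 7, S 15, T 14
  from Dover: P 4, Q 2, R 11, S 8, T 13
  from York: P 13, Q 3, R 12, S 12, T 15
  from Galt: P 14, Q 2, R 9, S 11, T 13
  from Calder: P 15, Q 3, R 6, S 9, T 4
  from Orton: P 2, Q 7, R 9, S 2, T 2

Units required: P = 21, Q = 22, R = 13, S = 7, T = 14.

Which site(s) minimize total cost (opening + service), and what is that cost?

Open Dover and Orton; minimum total cost 582.

For any fixed open set, each restaurant goes to its cheapest open site; total = fixed + service.
{Dover, Orton}: P→Orton 2·21=42, Q→Dover 2·22=44, R→Orton 9·13=117, S→Orton 2·7=14, T→Orton 2·14=28. Service 245; fixed 337; total 582.
{Orton}: P→Orton 2·21=42, Q→Orton 7·22=154, R→Orton 9·13=117, S→Orton 2·7=14, T→Orton 2·14=28. Service 355; fixed 230; total 585.
{Dover, Calder}: P→Dover 4·21=84, Q→Dover 2·22=44, R→Calder 6·13=78, S→Dover 8·7=56, T→Calder 4·14=56. Service 318; fixed 281; total 599.
{Farrow, Dover, York, Galt, Calder, Orton}: P→Orton 2·21=42, Q→Dover 2·22=44, R→Calder 6·13=78, S→Orton 2·7=14, T→Orton 2·14=28. Service 206; fixed 1053; total 1259.
No other subset beats 582.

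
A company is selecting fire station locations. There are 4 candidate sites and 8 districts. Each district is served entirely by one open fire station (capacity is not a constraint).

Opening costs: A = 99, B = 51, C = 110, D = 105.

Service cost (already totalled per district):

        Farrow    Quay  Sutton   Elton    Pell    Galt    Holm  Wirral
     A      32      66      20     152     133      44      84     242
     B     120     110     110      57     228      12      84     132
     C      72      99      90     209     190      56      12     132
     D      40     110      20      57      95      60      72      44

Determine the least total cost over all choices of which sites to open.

For any fixed open set, each district goes to its cheapest open site; total = fixed + service.
{D}: Farrow→D 40, Quay→D 110, Sutton→D 20, Elton→D 57, Pell→D 95, Galt→D 60, Holm→D 72, Wirral→D 44. Service 498; fixed 105; total 603.
{B, D}: service 450 + fixed 156 = 606
{A, D}: service 430 + fixed 204 = 634
{A, B, C, D}: Farrow→A 32, Quay→A 66, Sutton→A 20, Elton→B 57, Pell→D 95, Galt→B 12, Holm→C 12, Wirral→D 44. Service 338; fixed 365; total 703.
(All 15 nonempty subsets were checked; D only is lowest.)

Minimum total cost: 603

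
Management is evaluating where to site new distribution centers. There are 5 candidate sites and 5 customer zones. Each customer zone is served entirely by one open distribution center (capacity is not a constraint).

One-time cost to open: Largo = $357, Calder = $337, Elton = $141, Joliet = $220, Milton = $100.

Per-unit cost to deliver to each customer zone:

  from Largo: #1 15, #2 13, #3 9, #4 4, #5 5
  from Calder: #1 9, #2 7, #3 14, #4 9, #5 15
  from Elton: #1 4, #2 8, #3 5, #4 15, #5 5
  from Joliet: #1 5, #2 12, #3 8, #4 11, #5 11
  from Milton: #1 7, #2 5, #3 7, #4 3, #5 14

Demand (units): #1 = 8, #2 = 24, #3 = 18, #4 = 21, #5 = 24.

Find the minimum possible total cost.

Minimum total cost: 666

For any fixed open set, each customer zone goes to its cheapest open site; total = fixed + service.
{Elton, Milton}: #1→Elton 4·8=32, #2→Milton 5·24=120, #3→Elton 5·18=90, #4→Milton 3·21=63, #5→Elton 5·24=120. Service 425; fixed 241; total 666.
{Milton}: #1→Milton 7·8=56, #2→Milton 5·24=120, #3→Milton 7·18=126, #4→Milton 3·21=63, #5→Milton 14·24=336. Service 701; fixed 100; total 801.
{Elton, Joliet, Milton}: #1→Elton 4·8=32, #2→Milton 5·24=120, #3→Elton 5·18=90, #4→Milton 3·21=63, #5→Elton 5·24=120. Service 425; fixed 461; total 886.
{Largo, Calder, Elton, Joliet, Milton}: service 425 + fixed 1155 = 1580
No other subset beats 666.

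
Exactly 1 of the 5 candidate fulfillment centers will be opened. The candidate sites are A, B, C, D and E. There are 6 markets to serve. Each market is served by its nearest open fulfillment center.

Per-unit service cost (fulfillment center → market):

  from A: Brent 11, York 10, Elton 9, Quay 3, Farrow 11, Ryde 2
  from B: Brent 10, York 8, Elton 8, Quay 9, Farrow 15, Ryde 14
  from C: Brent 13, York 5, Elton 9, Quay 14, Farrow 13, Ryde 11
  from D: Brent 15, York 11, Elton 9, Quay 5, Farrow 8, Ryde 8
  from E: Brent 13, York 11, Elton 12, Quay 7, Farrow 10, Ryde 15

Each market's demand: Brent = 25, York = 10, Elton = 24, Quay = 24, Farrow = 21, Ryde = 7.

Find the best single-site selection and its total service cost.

Choose A only; total service cost 908.

With exactly 1 open, each market uses its cheapest among the chosen.
{A}: Brent→A 11·25=275, York→A 10·10=100, Elton→A 9·24=216, Quay→A 3·24=72, Farrow→A 11·21=231, Ryde→A 2·7=14. Service cost 908.
{D}: service cost 1045
{B}: service cost 1151
Among all 5 size-1 choices, {A} is lowest.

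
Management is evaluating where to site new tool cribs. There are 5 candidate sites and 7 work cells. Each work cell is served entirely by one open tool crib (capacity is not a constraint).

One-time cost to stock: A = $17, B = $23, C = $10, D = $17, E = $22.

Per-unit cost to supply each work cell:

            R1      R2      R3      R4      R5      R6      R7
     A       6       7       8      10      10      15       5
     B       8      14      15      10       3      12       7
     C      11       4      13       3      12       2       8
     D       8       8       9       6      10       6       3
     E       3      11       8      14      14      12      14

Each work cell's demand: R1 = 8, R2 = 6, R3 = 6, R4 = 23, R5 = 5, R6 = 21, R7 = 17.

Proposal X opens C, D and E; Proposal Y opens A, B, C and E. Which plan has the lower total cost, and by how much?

Proposal X: {C, D, E}: R1→E 3·8=24, R2→C 4·6=24, R3→E 8·6=48, R4→C 3·23=69, R5→D 10·5=50, R6→C 2·21=42, R7→D 3·17=51. Service 308; fixed 49; total 357.
Proposal Y: {A, B, C, E}: R1→E 3·8=24, R2→C 4·6=24, R3→A 8·6=48, R4→C 3·23=69, R5→B 3·5=15, R6→C 2·21=42, R7→A 5·17=85. Service 307; fixed 72; total 379.
Difference: |357 − 379| = 22.

Proposal X is cheaper by 22.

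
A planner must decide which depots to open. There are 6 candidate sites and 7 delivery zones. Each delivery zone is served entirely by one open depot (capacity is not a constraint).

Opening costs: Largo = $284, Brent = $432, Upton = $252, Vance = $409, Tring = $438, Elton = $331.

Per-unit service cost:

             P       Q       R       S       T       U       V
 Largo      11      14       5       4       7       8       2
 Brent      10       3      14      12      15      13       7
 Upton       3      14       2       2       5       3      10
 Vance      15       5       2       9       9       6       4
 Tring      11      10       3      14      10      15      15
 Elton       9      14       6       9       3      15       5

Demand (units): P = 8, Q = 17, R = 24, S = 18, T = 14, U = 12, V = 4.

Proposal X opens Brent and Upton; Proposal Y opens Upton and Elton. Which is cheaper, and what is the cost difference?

Proposal X: {Brent, Upton}: P→Upton 3·8=24, Q→Brent 3·17=51, R→Upton 2·24=48, S→Upton 2·18=36, T→Upton 5·14=70, U→Upton 3·12=36, V→Brent 7·4=28. Service 293; fixed 684; total 977.
Proposal Y: {Upton, Elton}: P→Upton 3·8=24, Q→Upton 14·17=238, R→Upton 2·24=48, S→Upton 2·18=36, T→Elton 3·14=42, U→Upton 3·12=36, V→Elton 5·4=20. Service 444; fixed 583; total 1027.
Difference: |977 − 1027| = 50.

Proposal X is cheaper by 50.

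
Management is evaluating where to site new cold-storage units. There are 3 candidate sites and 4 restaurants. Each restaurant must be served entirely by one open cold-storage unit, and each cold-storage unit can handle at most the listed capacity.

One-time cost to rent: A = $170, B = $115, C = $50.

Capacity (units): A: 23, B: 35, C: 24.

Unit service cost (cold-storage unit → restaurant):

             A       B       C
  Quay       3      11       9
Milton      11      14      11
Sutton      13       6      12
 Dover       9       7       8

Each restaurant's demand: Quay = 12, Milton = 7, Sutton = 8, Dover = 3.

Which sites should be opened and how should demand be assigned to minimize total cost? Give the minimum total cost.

Minimum total cost: 414

Open {B}: Quay→B 11·12=132, Milton→B 14·7=98, Sutton→B 6·8=48, Dover→B 7·3=21.
Loads: B carries 30/35. Service 299; fixed 115; total 414.
Next best feasible plan costs 419.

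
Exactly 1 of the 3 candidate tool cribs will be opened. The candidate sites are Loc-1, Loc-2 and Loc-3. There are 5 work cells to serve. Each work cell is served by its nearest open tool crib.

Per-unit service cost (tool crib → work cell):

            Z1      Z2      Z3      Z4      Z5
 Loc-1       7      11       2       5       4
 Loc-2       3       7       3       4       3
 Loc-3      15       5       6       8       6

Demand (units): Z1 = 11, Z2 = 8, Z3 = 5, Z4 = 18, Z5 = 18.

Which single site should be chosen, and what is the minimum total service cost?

With exactly 1 open, each work cell uses its cheapest among the chosen.
{Loc-2}: Z1→Loc-2 3·11=33, Z2→Loc-2 7·8=56, Z3→Loc-2 3·5=15, Z4→Loc-2 4·18=72, Z5→Loc-2 3·18=54. Service cost 230.
{Loc-1}: service cost 337
{Loc-3}: service cost 487
Among all 3 size-1 choices, {Loc-2} is lowest.

Choose Loc-2 only; total service cost 230.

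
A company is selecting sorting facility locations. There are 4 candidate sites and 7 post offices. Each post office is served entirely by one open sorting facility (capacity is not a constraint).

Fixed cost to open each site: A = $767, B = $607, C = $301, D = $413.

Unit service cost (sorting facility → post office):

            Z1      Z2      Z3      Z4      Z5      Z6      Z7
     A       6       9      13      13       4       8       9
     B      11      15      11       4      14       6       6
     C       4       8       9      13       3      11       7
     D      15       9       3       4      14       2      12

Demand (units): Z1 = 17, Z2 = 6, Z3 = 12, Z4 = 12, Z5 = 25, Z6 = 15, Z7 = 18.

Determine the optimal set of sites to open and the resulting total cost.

Open C only; minimum total cost 1047.

For any fixed open set, each post office goes to its cheapest open site; total = fixed + service.
{C}: Z1→C 4·17=68, Z2→C 8·6=48, Z3→C 9·12=108, Z4→C 13·12=156, Z5→C 3·25=75, Z6→C 11·15=165, Z7→C 7·18=126. Service 746; fixed 301; total 1047.
{C, D}: Z1→C 4·17=68, Z2→C 8·6=48, Z3→D 3·12=36, Z4→D 4·12=48, Z5→C 3·25=75, Z6→D 2·15=30, Z7→C 7·18=126. Service 431; fixed 714; total 1145.
{D}: service 989 + fixed 413 = 1402
{A, B, C, D}: Z1→C 4·17=68, Z2→C 8·6=48, Z3→D 3·12=36, Z4→B 4·12=48, Z5→C 3·25=75, Z6→D 2·15=30, Z7→B 6·18=108. Service 413; fixed 2088; total 2501.
No other subset beats 1047.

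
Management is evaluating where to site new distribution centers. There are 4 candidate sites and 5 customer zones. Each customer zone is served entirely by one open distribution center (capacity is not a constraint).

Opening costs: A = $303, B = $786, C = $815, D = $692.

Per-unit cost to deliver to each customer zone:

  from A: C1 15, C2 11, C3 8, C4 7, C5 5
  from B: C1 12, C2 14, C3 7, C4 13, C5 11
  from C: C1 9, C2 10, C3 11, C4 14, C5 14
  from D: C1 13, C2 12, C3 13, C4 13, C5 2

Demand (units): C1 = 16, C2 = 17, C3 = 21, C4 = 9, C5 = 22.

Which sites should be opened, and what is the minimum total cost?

Open A only; minimum total cost 1071.

For any fixed open set, each customer zone goes to its cheapest open site; total = fixed + service.
{A}: C1→A 15·16=240, C2→A 11·17=187, C3→A 8·21=168, C4→A 7·9=63, C5→A 5·22=110. Service 768; fixed 303; total 1071.
{D}: service 846 + fixed 692 = 1538
{A, D}: C1→D 13·16=208, C2→A 11·17=187, C3→A 8·21=168, C4→A 7·9=63, C5→D 2·22=44. Service 670; fixed 995; total 1665.
{A, B, C, D}: C1→C 9·16=144, C2→C 10·17=170, C3→B 7·21=147, C4→A 7·9=63, C5→D 2·22=44. Service 568; fixed 2596; total 3164.
No other subset beats 1071.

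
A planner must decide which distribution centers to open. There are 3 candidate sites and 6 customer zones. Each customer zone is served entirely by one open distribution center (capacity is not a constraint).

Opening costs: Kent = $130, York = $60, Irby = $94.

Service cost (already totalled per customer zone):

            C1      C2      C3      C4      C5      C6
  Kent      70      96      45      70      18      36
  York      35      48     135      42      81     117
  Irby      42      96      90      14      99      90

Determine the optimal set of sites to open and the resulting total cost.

For any fixed open set, each customer zone goes to its cheapest open site; total = fixed + service.
{Kent, York}: C1→York 35, C2→York 48, C3→Kent 45, C4→York 42, C5→Kent 18, C6→Kent 36. Service 224; fixed 190; total 414.
{Kent}: service 335 + fixed 130 = 465
{Kent, Irby}: service 251 + fixed 224 = 475
{Kent, York, Irby}: C1→York 35, C2→York 48, C3→Kent 45, C4→Irby 14, C5→Kent 18, C6→Kent 36. Service 196; fixed 284; total 480.
No other subset beats 414.

Open Kent and York; minimum total cost 414.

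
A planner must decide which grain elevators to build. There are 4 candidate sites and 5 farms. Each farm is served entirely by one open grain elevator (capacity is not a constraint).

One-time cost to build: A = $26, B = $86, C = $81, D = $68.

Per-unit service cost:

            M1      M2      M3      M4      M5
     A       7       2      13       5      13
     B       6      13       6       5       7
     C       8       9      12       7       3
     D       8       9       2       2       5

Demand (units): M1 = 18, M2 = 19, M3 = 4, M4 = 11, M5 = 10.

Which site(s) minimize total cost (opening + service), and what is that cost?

For any fixed open set, each farm goes to its cheapest open site; total = fixed + service.
{A, D}: M1→A 7·18=126, M2→A 2·19=38, M3→D 2·4=8, M4→D 2·11=22, M5→D 5·10=50. Service 244; fixed 94; total 338.
{A, C, D}: service 224 + fixed 175 = 399
{A, C}: M1→A 7·18=126, M2→A 2·19=38, M3→C 12·4=48, M4→A 5·11=55, M5→C 3·10=30. Service 297; fixed 107; total 404.
{A, B, C, D}: M1→B 6·18=108, M2→A 2·19=38, M3→D 2·4=8, M4→D 2·11=22, M5→C 3·10=30. Service 206; fixed 261; total 467.
No other subset beats 338.

Open A and D; minimum total cost 338.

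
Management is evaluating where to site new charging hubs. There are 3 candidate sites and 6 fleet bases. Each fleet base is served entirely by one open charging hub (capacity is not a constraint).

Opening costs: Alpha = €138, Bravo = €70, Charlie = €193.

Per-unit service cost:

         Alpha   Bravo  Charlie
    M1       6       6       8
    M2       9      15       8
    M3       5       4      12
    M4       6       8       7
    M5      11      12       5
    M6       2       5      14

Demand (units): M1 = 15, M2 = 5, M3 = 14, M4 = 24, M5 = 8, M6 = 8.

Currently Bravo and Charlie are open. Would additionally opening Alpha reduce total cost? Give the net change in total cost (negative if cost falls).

No — net change +90 (cost rises by 90).

Current service cost with {Bravo, Charlie}: 434.
Adding Alpha: each fleet base re-picks its cheapest; new service cost 386, saving 48.
Extra fixed cost: 138. Net change = 138 − 48 = 90.
(Totals: 697 → 787.)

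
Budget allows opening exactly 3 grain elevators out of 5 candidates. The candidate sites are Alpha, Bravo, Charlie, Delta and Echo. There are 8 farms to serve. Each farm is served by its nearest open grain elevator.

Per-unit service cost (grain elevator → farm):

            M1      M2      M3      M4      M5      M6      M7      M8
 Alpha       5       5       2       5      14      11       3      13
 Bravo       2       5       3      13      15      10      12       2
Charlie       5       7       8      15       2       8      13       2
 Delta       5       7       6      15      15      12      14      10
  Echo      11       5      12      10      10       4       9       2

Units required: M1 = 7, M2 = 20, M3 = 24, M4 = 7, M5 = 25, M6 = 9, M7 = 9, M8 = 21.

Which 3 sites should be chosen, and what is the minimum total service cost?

Choose Alpha, Charlie and Echo; total service cost 373.

With exactly 3 open, each farm uses its cheapest among the chosen.
{Alpha, Charlie, Echo}: M1→Alpha 5·7=35, M2→Alpha 5·20=100, M3→Alpha 2·24=48, M4→Alpha 5·7=35, M5→Charlie 2·25=50, M6→Echo 4·9=36, M7→Alpha 3·9=27, M8→Charlie 2·21=42. Service cost 373.
{Alpha, Bravo, Charlie}: service cost 388
{Alpha, Charlie, Delta}: service cost 409
Among all 10 size-3 choices, {Alpha, Charlie, Echo} is lowest.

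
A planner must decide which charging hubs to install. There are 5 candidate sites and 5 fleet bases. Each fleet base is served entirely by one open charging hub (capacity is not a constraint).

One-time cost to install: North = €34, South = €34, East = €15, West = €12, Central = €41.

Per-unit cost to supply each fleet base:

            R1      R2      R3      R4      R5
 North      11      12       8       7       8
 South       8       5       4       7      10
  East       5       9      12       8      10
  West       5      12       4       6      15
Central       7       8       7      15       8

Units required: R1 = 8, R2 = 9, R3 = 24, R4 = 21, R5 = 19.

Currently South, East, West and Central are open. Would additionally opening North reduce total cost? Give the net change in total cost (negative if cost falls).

No — net change +34 (cost rises by 34).

Current service cost with {South, East, West, Central}: 459.
Adding North: each fleet base re-picks its cheapest; new service cost 459, saving 0.
Extra fixed cost: 34. Net change = 34 − 0 = 34.
(Totals: 561 → 595.)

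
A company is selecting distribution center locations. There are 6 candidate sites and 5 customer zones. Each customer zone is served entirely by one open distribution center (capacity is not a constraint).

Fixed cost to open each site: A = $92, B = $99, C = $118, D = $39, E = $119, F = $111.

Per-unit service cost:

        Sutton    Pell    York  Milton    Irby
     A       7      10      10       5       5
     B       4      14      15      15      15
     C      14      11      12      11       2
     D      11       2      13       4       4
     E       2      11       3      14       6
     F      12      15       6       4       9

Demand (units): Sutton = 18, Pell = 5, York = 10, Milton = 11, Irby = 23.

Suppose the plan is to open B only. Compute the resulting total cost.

Total cost: 901

Each customer zone is assigned to its cheapest site among the open ones.
{B}: Sutton→B 4·18=72, Pell→B 14·5=70, York→B 15·10=150, Milton→B 15·11=165, Irby→B 15·23=345. Service 802; fixed 99; total 901.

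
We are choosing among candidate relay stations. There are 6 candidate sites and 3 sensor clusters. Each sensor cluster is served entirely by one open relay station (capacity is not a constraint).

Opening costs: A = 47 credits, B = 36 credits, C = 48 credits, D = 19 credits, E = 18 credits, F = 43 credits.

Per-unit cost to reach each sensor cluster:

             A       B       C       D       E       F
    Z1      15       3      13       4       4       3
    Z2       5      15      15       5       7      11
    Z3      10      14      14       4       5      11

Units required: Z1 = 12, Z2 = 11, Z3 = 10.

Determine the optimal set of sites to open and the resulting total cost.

For any fixed open set, each sensor cluster goes to its cheapest open site; total = fixed + service.
{D}: Z1→D 4·12=48, Z2→D 5·11=55, Z3→D 4·10=40. Service 143; fixed 19; total 162.
{D, E}: Z1→D 4·12=48, Z2→D 5·11=55, Z3→D 4·10=40. Service 143; fixed 37; total 180.
{B, D}: service 131 + fixed 55 = 186
{A, B, C, D, E, F}: service 131 + fixed 211 = 342
No other subset beats 162.

Open D only; minimum total cost 162.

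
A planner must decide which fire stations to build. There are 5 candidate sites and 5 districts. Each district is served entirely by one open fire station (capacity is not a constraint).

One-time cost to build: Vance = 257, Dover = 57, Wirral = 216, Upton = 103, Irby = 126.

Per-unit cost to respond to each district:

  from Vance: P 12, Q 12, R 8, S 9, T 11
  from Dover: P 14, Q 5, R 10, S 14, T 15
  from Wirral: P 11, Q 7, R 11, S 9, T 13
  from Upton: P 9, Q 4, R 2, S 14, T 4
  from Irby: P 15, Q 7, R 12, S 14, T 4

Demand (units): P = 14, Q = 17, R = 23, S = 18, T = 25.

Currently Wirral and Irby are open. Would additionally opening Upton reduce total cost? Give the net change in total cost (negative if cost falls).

Current service cost with {Wirral, Irby}: 788.
Adding Upton: each district re-picks its cheapest; new service cost 502, saving 286.
Extra fixed cost: 103. Net change = 103 − 286 = -183.
(Totals: 1130 → 947.)

Yes — net change −183 (cost falls by 183).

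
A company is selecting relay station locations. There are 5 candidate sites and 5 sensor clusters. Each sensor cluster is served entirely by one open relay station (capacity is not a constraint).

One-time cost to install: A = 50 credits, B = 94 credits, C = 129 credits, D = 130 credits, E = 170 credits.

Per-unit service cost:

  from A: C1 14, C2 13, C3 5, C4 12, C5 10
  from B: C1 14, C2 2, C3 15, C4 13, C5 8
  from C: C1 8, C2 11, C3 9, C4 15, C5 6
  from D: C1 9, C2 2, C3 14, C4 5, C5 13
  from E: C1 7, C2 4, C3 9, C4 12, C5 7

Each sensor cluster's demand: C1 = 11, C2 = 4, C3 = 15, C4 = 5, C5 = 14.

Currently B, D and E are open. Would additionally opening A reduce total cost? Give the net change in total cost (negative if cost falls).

Yes — net change −10 (cost falls by 10).

Current service cost with {B, D, E}: 343.
Adding A: each sensor cluster re-picks its cheapest; new service cost 283, saving 60.
Extra fixed cost: 50. Net change = 50 − 60 = -10.
(Totals: 737 → 727.)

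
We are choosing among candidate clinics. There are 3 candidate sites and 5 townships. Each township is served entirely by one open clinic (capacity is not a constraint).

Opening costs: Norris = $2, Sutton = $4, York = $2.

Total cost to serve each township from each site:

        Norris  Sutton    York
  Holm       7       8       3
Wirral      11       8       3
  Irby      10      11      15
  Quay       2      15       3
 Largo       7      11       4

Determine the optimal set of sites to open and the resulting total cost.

For any fixed open set, each township goes to its cheapest open site; total = fixed + service.
{Norris, York}: Holm→York 3, Wirral→York 3, Irby→Norris 10, Quay→Norris 2, Largo→York 4. Service 22; fixed 4; total 26.
{Norris, Sutton, York}: service 22 + fixed 8 = 30
{Sutton, York}: Holm→York 3, Wirral→York 3, Irby→Sutton 11, Quay→York 3, Largo→York 4. Service 24; fixed 6; total 30.
{Norris}: Holm→Norris 7, Wirral→Norris 11, Irby→Norris 10, Quay→Norris 2, Largo→Norris 7. Service 37; fixed 2; total 39.
No other subset beats 26.

Open Norris and York; minimum total cost 26.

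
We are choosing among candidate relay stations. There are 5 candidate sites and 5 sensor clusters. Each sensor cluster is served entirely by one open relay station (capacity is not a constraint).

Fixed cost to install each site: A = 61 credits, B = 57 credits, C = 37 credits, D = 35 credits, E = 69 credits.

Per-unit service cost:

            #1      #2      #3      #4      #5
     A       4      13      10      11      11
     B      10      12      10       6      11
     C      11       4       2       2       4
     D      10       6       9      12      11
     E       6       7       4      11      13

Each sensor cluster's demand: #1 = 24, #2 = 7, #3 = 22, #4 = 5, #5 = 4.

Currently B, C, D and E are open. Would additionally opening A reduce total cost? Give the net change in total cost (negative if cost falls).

No — net change +13 (cost rises by 13).

Current service cost with {B, C, D, E}: 242.
Adding A: each sensor cluster re-picks its cheapest; new service cost 194, saving 48.
Extra fixed cost: 61. Net change = 61 − 48 = 13.
(Totals: 440 → 453.)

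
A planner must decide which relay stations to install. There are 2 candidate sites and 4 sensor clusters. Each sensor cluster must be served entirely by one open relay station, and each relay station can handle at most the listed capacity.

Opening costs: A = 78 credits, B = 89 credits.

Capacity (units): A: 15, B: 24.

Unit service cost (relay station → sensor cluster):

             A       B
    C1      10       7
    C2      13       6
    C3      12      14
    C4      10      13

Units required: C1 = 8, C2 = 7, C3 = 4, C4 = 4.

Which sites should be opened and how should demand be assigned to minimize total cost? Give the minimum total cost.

Open {B}: C1→B 7·8=56, C2→B 6·7=42, C3→B 14·4=56, C4→B 13·4=52.
Loads: B carries 23/24. Service 206; fixed 89; total 295.
Next best feasible plan costs 353.

Minimum total cost: 295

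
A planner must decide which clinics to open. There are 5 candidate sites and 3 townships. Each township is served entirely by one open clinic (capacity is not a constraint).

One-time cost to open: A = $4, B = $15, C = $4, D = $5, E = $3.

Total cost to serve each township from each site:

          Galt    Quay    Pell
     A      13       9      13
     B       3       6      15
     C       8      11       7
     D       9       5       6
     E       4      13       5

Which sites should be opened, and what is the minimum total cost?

Open D and E; minimum total cost 22.

For any fixed open set, each township goes to its cheapest open site; total = fixed + service.
{D, E}: Galt→E 4, Quay→D 5, Pell→E 5. Service 14; fixed 8; total 22.
{A, E}: service 18 + fixed 7 = 25
{D}: service 20 + fixed 5 = 25
{A, B, C, D, E}: service 13 + fixed 31 = 44
No other subset beats 22.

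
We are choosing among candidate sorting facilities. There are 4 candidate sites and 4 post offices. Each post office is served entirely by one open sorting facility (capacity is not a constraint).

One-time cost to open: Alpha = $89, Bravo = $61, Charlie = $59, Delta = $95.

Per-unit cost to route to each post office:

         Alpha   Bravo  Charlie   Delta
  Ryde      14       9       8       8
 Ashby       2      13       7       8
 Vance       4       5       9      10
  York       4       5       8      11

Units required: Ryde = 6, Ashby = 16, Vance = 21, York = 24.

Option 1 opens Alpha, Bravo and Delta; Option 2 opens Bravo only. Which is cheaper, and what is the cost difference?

Option 1: {Alpha, Bravo, Delta}: Ryde→Delta 8·6=48, Ashby→Alpha 2·16=32, Vance→Alpha 4·21=84, York→Alpha 4·24=96. Service 260; fixed 245; total 505.
Option 2: {Bravo}: Ryde→Bravo 9·6=54, Ashby→Bravo 13·16=208, Vance→Bravo 5·21=105, York→Bravo 5·24=120. Service 487; fixed 61; total 548.
Difference: |505 − 548| = 43.

Option 1 is cheaper by 43.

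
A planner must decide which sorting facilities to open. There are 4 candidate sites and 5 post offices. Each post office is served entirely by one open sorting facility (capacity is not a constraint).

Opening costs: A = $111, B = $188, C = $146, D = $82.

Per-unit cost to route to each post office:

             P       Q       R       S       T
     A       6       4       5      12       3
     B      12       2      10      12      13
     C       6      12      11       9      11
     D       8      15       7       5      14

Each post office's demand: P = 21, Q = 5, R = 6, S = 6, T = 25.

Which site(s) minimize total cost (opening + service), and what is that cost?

Open A only; minimum total cost 434.

For any fixed open set, each post office goes to its cheapest open site; total = fixed + service.
{A}: P→A 6·21=126, Q→A 4·5=20, R→A 5·6=30, S→A 12·6=72, T→A 3·25=75. Service 323; fixed 111; total 434.
{A, D}: P→A 6·21=126, Q→A 4·5=20, R→A 5·6=30, S→D 5·6=30, T→A 3·25=75. Service 281; fixed 193; total 474.
{A, C}: service 305 + fixed 257 = 562
{A, B, C, D}: service 271 + fixed 527 = 798
No other subset beats 434.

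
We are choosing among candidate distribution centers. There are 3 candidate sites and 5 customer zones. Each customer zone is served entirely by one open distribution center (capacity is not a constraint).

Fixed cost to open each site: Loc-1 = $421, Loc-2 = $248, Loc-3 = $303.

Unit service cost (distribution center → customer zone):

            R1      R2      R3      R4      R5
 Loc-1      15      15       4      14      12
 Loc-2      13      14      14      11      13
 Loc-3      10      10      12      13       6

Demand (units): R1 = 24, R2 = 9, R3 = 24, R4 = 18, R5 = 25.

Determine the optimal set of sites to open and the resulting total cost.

For any fixed open set, each customer zone goes to its cheapest open site; total = fixed + service.
{Loc-3}: R1→Loc-3 10·24=240, R2→Loc-3 10·9=90, R3→Loc-3 12·24=288, R4→Loc-3 13·18=234, R5→Loc-3 6·25=150. Service 1002; fixed 303; total 1305.
{Loc-2, Loc-3}: R1→Loc-3 10·24=240, R2→Loc-3 10·9=90, R3→Loc-3 12·24=288, R4→Loc-2 11·18=198, R5→Loc-3 6·25=150. Service 966; fixed 551; total 1517.
{Loc-1, Loc-3}: service 810 + fixed 724 = 1534
{Loc-1, Loc-2, Loc-3}: service 774 + fixed 972 = 1746
No other subset beats 1305.

Open Loc-3 only; minimum total cost 1305.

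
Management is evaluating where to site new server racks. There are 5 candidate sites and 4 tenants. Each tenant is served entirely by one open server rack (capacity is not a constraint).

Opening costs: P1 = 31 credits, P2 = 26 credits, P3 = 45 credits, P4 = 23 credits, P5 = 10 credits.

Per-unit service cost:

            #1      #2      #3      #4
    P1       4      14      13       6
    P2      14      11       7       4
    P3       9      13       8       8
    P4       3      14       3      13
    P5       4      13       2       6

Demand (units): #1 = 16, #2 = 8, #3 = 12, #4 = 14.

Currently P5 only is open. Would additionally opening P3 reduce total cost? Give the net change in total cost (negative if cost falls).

No — net change +45 (cost rises by 45).

Current service cost with {P5}: 276.
Adding P3: each tenant re-picks its cheapest; new service cost 276, saving 0.
Extra fixed cost: 45. Net change = 45 − 0 = 45.
(Totals: 286 → 331.)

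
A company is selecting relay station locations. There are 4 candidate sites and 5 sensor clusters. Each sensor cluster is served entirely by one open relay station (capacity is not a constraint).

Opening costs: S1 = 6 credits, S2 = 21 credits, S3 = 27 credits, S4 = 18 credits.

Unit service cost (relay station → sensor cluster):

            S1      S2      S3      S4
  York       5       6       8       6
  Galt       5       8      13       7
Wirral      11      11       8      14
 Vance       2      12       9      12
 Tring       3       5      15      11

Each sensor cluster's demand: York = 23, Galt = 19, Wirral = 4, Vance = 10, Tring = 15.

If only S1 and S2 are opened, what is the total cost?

Each sensor cluster is assigned to its cheapest site among the open ones.
{S1, S2}: York→S1 5·23=115, Galt→S1 5·19=95, Wirral→S1 11·4=44, Vance→S1 2·10=20, Tring→S1 3·15=45. Service 319; fixed 27; total 346.

Total cost: 346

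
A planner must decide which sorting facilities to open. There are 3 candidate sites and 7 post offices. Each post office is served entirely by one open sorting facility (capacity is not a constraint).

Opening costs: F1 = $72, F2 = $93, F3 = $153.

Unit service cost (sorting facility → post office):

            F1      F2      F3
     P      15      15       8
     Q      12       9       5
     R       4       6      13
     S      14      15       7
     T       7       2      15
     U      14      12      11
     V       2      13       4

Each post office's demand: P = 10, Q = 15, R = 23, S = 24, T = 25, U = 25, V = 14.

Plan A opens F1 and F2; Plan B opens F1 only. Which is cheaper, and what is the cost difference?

Plan A: {F1, F2}: P→F1 15·10=150, Q→F2 9·15=135, R→F1 4·23=92, S→F1 14·24=336, T→F2 2·25=50, U→F2 12·25=300, V→F1 2·14=28. Service 1091; fixed 165; total 1256.
Plan B: {F1}: P→F1 15·10=150, Q→F1 12·15=180, R→F1 4·23=92, S→F1 14·24=336, T→F1 7·25=175, U→F1 14·25=350, V→F1 2·14=28. Service 1311; fixed 72; total 1383.
Difference: |1256 − 1383| = 127.

Plan A is cheaper by 127.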